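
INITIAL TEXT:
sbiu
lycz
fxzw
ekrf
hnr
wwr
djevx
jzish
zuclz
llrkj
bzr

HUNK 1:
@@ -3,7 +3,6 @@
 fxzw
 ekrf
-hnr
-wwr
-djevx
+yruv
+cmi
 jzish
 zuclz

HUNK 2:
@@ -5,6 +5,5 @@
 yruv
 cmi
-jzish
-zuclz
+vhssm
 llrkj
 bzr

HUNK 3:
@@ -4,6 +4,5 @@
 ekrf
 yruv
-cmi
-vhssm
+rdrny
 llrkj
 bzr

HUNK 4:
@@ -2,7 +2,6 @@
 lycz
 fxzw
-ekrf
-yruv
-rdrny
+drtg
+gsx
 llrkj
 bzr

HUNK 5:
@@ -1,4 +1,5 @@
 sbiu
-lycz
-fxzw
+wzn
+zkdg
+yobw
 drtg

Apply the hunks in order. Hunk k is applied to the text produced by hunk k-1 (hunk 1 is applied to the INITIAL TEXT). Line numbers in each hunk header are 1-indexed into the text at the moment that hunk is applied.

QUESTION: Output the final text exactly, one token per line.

Answer: sbiu
wzn
zkdg
yobw
drtg
gsx
llrkj
bzr

Derivation:
Hunk 1: at line 3 remove [hnr,wwr,djevx] add [yruv,cmi] -> 10 lines: sbiu lycz fxzw ekrf yruv cmi jzish zuclz llrkj bzr
Hunk 2: at line 5 remove [jzish,zuclz] add [vhssm] -> 9 lines: sbiu lycz fxzw ekrf yruv cmi vhssm llrkj bzr
Hunk 3: at line 4 remove [cmi,vhssm] add [rdrny] -> 8 lines: sbiu lycz fxzw ekrf yruv rdrny llrkj bzr
Hunk 4: at line 2 remove [ekrf,yruv,rdrny] add [drtg,gsx] -> 7 lines: sbiu lycz fxzw drtg gsx llrkj bzr
Hunk 5: at line 1 remove [lycz,fxzw] add [wzn,zkdg,yobw] -> 8 lines: sbiu wzn zkdg yobw drtg gsx llrkj bzr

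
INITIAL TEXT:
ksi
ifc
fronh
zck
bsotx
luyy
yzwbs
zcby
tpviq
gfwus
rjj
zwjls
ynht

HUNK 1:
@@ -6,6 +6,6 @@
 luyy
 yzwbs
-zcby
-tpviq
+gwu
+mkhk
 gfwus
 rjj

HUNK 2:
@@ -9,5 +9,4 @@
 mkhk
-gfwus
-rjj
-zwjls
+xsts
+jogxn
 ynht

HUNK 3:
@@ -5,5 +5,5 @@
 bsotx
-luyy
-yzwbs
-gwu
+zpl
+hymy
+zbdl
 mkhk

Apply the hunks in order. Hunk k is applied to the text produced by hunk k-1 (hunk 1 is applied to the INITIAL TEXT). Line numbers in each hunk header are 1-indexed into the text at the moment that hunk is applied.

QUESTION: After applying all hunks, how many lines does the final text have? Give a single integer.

Hunk 1: at line 6 remove [zcby,tpviq] add [gwu,mkhk] -> 13 lines: ksi ifc fronh zck bsotx luyy yzwbs gwu mkhk gfwus rjj zwjls ynht
Hunk 2: at line 9 remove [gfwus,rjj,zwjls] add [xsts,jogxn] -> 12 lines: ksi ifc fronh zck bsotx luyy yzwbs gwu mkhk xsts jogxn ynht
Hunk 3: at line 5 remove [luyy,yzwbs,gwu] add [zpl,hymy,zbdl] -> 12 lines: ksi ifc fronh zck bsotx zpl hymy zbdl mkhk xsts jogxn ynht
Final line count: 12

Answer: 12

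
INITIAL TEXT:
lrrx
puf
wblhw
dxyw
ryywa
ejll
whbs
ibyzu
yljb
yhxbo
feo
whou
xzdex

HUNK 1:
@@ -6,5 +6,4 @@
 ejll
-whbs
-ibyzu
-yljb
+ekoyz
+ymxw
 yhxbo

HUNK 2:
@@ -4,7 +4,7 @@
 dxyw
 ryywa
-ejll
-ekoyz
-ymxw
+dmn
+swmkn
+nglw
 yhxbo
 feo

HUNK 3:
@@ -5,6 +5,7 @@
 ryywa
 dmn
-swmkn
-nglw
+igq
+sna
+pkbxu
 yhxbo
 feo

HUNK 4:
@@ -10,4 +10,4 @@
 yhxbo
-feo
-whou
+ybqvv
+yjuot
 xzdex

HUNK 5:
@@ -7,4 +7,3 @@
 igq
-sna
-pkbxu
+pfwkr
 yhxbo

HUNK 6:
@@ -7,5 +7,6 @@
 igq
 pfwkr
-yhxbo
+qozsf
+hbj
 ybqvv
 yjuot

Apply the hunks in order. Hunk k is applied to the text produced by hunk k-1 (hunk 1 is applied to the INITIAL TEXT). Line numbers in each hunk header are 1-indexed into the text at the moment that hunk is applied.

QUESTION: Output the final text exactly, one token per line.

Answer: lrrx
puf
wblhw
dxyw
ryywa
dmn
igq
pfwkr
qozsf
hbj
ybqvv
yjuot
xzdex

Derivation:
Hunk 1: at line 6 remove [whbs,ibyzu,yljb] add [ekoyz,ymxw] -> 12 lines: lrrx puf wblhw dxyw ryywa ejll ekoyz ymxw yhxbo feo whou xzdex
Hunk 2: at line 4 remove [ejll,ekoyz,ymxw] add [dmn,swmkn,nglw] -> 12 lines: lrrx puf wblhw dxyw ryywa dmn swmkn nglw yhxbo feo whou xzdex
Hunk 3: at line 5 remove [swmkn,nglw] add [igq,sna,pkbxu] -> 13 lines: lrrx puf wblhw dxyw ryywa dmn igq sna pkbxu yhxbo feo whou xzdex
Hunk 4: at line 10 remove [feo,whou] add [ybqvv,yjuot] -> 13 lines: lrrx puf wblhw dxyw ryywa dmn igq sna pkbxu yhxbo ybqvv yjuot xzdex
Hunk 5: at line 7 remove [sna,pkbxu] add [pfwkr] -> 12 lines: lrrx puf wblhw dxyw ryywa dmn igq pfwkr yhxbo ybqvv yjuot xzdex
Hunk 6: at line 7 remove [yhxbo] add [qozsf,hbj] -> 13 lines: lrrx puf wblhw dxyw ryywa dmn igq pfwkr qozsf hbj ybqvv yjuot xzdex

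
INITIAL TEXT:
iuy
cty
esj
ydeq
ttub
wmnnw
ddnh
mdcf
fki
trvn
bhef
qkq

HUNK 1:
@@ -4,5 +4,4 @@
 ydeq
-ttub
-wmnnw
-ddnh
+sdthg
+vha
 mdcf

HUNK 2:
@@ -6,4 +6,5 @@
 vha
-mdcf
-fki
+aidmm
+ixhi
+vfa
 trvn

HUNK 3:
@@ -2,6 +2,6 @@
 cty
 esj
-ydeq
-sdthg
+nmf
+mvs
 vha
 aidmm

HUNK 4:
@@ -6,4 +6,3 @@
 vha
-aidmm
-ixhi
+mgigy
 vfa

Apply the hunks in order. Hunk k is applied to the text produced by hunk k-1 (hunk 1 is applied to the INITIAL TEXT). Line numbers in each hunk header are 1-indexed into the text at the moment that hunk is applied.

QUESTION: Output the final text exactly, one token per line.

Answer: iuy
cty
esj
nmf
mvs
vha
mgigy
vfa
trvn
bhef
qkq

Derivation:
Hunk 1: at line 4 remove [ttub,wmnnw,ddnh] add [sdthg,vha] -> 11 lines: iuy cty esj ydeq sdthg vha mdcf fki trvn bhef qkq
Hunk 2: at line 6 remove [mdcf,fki] add [aidmm,ixhi,vfa] -> 12 lines: iuy cty esj ydeq sdthg vha aidmm ixhi vfa trvn bhef qkq
Hunk 3: at line 2 remove [ydeq,sdthg] add [nmf,mvs] -> 12 lines: iuy cty esj nmf mvs vha aidmm ixhi vfa trvn bhef qkq
Hunk 4: at line 6 remove [aidmm,ixhi] add [mgigy] -> 11 lines: iuy cty esj nmf mvs vha mgigy vfa trvn bhef qkq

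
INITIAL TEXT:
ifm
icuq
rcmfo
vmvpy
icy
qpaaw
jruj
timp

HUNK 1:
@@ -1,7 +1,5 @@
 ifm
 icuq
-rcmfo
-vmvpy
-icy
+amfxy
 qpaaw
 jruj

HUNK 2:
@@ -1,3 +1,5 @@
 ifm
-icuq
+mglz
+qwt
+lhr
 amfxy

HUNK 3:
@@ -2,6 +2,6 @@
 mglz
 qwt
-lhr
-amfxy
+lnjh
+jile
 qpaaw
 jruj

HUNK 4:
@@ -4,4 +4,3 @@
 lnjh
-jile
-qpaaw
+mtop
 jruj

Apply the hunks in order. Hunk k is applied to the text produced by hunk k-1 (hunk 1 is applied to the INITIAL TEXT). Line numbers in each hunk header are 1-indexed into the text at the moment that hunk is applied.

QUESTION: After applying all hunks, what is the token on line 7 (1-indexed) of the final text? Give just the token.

Answer: timp

Derivation:
Hunk 1: at line 1 remove [rcmfo,vmvpy,icy] add [amfxy] -> 6 lines: ifm icuq amfxy qpaaw jruj timp
Hunk 2: at line 1 remove [icuq] add [mglz,qwt,lhr] -> 8 lines: ifm mglz qwt lhr amfxy qpaaw jruj timp
Hunk 3: at line 2 remove [lhr,amfxy] add [lnjh,jile] -> 8 lines: ifm mglz qwt lnjh jile qpaaw jruj timp
Hunk 4: at line 4 remove [jile,qpaaw] add [mtop] -> 7 lines: ifm mglz qwt lnjh mtop jruj timp
Final line 7: timp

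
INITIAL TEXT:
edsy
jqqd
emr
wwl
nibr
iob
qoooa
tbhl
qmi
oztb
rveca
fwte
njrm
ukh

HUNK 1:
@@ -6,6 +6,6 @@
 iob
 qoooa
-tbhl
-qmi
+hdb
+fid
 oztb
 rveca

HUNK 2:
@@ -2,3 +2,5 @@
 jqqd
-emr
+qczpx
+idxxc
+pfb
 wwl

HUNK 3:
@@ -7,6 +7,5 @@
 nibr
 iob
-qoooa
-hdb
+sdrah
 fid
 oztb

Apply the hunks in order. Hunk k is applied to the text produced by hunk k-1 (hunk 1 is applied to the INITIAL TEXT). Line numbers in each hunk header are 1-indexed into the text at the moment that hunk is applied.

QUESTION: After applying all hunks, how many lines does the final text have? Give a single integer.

Answer: 15

Derivation:
Hunk 1: at line 6 remove [tbhl,qmi] add [hdb,fid] -> 14 lines: edsy jqqd emr wwl nibr iob qoooa hdb fid oztb rveca fwte njrm ukh
Hunk 2: at line 2 remove [emr] add [qczpx,idxxc,pfb] -> 16 lines: edsy jqqd qczpx idxxc pfb wwl nibr iob qoooa hdb fid oztb rveca fwte njrm ukh
Hunk 3: at line 7 remove [qoooa,hdb] add [sdrah] -> 15 lines: edsy jqqd qczpx idxxc pfb wwl nibr iob sdrah fid oztb rveca fwte njrm ukh
Final line count: 15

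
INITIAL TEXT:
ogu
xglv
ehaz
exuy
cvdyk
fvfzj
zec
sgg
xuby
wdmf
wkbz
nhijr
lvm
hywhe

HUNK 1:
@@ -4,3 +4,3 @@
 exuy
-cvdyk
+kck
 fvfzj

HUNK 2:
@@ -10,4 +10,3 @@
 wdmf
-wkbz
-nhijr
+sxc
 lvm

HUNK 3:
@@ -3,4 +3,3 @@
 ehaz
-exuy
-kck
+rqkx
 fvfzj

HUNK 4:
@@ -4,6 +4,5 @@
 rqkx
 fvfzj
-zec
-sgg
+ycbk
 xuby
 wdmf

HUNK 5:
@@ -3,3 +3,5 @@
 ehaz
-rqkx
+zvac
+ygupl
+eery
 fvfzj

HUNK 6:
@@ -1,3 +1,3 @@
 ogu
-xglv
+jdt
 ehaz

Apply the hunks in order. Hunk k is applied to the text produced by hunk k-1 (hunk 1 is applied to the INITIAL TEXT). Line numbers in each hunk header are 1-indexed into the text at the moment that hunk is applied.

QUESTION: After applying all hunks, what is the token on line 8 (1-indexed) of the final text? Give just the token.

Answer: ycbk

Derivation:
Hunk 1: at line 4 remove [cvdyk] add [kck] -> 14 lines: ogu xglv ehaz exuy kck fvfzj zec sgg xuby wdmf wkbz nhijr lvm hywhe
Hunk 2: at line 10 remove [wkbz,nhijr] add [sxc] -> 13 lines: ogu xglv ehaz exuy kck fvfzj zec sgg xuby wdmf sxc lvm hywhe
Hunk 3: at line 3 remove [exuy,kck] add [rqkx] -> 12 lines: ogu xglv ehaz rqkx fvfzj zec sgg xuby wdmf sxc lvm hywhe
Hunk 4: at line 4 remove [zec,sgg] add [ycbk] -> 11 lines: ogu xglv ehaz rqkx fvfzj ycbk xuby wdmf sxc lvm hywhe
Hunk 5: at line 3 remove [rqkx] add [zvac,ygupl,eery] -> 13 lines: ogu xglv ehaz zvac ygupl eery fvfzj ycbk xuby wdmf sxc lvm hywhe
Hunk 6: at line 1 remove [xglv] add [jdt] -> 13 lines: ogu jdt ehaz zvac ygupl eery fvfzj ycbk xuby wdmf sxc lvm hywhe
Final line 8: ycbk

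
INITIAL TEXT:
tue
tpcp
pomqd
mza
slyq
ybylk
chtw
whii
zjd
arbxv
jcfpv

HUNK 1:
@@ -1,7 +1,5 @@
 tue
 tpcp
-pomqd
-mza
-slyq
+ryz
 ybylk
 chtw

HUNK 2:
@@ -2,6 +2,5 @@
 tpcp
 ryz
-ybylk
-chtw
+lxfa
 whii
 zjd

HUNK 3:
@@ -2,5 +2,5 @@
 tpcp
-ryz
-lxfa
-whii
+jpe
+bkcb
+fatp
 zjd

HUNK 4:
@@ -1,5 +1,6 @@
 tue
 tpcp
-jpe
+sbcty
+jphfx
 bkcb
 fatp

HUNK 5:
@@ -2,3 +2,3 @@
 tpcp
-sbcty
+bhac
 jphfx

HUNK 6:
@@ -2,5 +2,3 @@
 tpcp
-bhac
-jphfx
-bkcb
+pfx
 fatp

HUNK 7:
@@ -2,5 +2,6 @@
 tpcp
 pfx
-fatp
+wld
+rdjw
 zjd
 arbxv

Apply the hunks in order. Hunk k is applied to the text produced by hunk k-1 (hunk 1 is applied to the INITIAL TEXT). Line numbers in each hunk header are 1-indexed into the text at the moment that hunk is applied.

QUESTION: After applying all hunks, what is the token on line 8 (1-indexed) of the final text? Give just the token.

Hunk 1: at line 1 remove [pomqd,mza,slyq] add [ryz] -> 9 lines: tue tpcp ryz ybylk chtw whii zjd arbxv jcfpv
Hunk 2: at line 2 remove [ybylk,chtw] add [lxfa] -> 8 lines: tue tpcp ryz lxfa whii zjd arbxv jcfpv
Hunk 3: at line 2 remove [ryz,lxfa,whii] add [jpe,bkcb,fatp] -> 8 lines: tue tpcp jpe bkcb fatp zjd arbxv jcfpv
Hunk 4: at line 1 remove [jpe] add [sbcty,jphfx] -> 9 lines: tue tpcp sbcty jphfx bkcb fatp zjd arbxv jcfpv
Hunk 5: at line 2 remove [sbcty] add [bhac] -> 9 lines: tue tpcp bhac jphfx bkcb fatp zjd arbxv jcfpv
Hunk 6: at line 2 remove [bhac,jphfx,bkcb] add [pfx] -> 7 lines: tue tpcp pfx fatp zjd arbxv jcfpv
Hunk 7: at line 2 remove [fatp] add [wld,rdjw] -> 8 lines: tue tpcp pfx wld rdjw zjd arbxv jcfpv
Final line 8: jcfpv

Answer: jcfpv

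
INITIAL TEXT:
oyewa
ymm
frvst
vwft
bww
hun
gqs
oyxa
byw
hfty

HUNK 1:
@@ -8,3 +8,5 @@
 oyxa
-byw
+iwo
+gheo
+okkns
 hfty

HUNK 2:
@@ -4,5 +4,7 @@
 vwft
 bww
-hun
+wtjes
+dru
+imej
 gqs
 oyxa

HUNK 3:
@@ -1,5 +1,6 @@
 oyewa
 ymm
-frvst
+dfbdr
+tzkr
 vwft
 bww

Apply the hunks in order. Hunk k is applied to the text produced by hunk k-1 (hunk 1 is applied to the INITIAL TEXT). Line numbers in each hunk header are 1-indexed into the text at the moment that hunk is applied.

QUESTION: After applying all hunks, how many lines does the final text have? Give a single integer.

Hunk 1: at line 8 remove [byw] add [iwo,gheo,okkns] -> 12 lines: oyewa ymm frvst vwft bww hun gqs oyxa iwo gheo okkns hfty
Hunk 2: at line 4 remove [hun] add [wtjes,dru,imej] -> 14 lines: oyewa ymm frvst vwft bww wtjes dru imej gqs oyxa iwo gheo okkns hfty
Hunk 3: at line 1 remove [frvst] add [dfbdr,tzkr] -> 15 lines: oyewa ymm dfbdr tzkr vwft bww wtjes dru imej gqs oyxa iwo gheo okkns hfty
Final line count: 15

Answer: 15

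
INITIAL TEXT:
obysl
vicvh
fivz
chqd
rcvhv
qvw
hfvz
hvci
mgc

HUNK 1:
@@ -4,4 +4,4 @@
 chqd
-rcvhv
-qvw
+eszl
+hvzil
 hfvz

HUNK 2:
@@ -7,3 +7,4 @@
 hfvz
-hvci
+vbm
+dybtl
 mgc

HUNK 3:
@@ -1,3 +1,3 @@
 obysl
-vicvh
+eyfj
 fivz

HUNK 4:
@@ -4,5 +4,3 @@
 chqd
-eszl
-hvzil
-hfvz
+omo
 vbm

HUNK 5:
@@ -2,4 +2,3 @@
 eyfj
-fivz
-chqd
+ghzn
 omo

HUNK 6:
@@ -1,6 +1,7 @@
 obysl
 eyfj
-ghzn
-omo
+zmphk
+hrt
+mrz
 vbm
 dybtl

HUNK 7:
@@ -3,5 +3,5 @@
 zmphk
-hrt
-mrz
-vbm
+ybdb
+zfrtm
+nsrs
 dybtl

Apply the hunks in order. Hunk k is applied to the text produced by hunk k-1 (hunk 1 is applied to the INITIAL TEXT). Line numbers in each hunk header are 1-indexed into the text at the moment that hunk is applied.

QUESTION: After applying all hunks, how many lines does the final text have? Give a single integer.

Hunk 1: at line 4 remove [rcvhv,qvw] add [eszl,hvzil] -> 9 lines: obysl vicvh fivz chqd eszl hvzil hfvz hvci mgc
Hunk 2: at line 7 remove [hvci] add [vbm,dybtl] -> 10 lines: obysl vicvh fivz chqd eszl hvzil hfvz vbm dybtl mgc
Hunk 3: at line 1 remove [vicvh] add [eyfj] -> 10 lines: obysl eyfj fivz chqd eszl hvzil hfvz vbm dybtl mgc
Hunk 4: at line 4 remove [eszl,hvzil,hfvz] add [omo] -> 8 lines: obysl eyfj fivz chqd omo vbm dybtl mgc
Hunk 5: at line 2 remove [fivz,chqd] add [ghzn] -> 7 lines: obysl eyfj ghzn omo vbm dybtl mgc
Hunk 6: at line 1 remove [ghzn,omo] add [zmphk,hrt,mrz] -> 8 lines: obysl eyfj zmphk hrt mrz vbm dybtl mgc
Hunk 7: at line 3 remove [hrt,mrz,vbm] add [ybdb,zfrtm,nsrs] -> 8 lines: obysl eyfj zmphk ybdb zfrtm nsrs dybtl mgc
Final line count: 8

Answer: 8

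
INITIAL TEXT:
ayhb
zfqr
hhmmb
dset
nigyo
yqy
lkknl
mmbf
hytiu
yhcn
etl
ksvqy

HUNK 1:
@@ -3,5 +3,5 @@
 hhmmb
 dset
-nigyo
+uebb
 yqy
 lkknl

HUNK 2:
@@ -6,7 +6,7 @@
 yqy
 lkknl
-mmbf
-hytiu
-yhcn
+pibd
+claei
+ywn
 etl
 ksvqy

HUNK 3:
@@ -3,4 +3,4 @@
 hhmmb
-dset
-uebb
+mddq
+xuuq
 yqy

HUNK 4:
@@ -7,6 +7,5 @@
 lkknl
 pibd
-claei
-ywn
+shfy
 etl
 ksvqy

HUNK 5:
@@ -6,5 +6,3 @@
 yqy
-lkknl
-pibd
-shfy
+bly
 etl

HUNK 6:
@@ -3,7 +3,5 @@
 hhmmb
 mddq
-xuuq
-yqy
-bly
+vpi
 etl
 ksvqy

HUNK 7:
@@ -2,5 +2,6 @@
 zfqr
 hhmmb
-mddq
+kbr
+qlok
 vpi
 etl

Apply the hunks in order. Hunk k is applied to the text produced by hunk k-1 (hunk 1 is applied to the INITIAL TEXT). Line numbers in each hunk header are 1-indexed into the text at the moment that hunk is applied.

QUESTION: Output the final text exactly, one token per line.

Answer: ayhb
zfqr
hhmmb
kbr
qlok
vpi
etl
ksvqy

Derivation:
Hunk 1: at line 3 remove [nigyo] add [uebb] -> 12 lines: ayhb zfqr hhmmb dset uebb yqy lkknl mmbf hytiu yhcn etl ksvqy
Hunk 2: at line 6 remove [mmbf,hytiu,yhcn] add [pibd,claei,ywn] -> 12 lines: ayhb zfqr hhmmb dset uebb yqy lkknl pibd claei ywn etl ksvqy
Hunk 3: at line 3 remove [dset,uebb] add [mddq,xuuq] -> 12 lines: ayhb zfqr hhmmb mddq xuuq yqy lkknl pibd claei ywn etl ksvqy
Hunk 4: at line 7 remove [claei,ywn] add [shfy] -> 11 lines: ayhb zfqr hhmmb mddq xuuq yqy lkknl pibd shfy etl ksvqy
Hunk 5: at line 6 remove [lkknl,pibd,shfy] add [bly] -> 9 lines: ayhb zfqr hhmmb mddq xuuq yqy bly etl ksvqy
Hunk 6: at line 3 remove [xuuq,yqy,bly] add [vpi] -> 7 lines: ayhb zfqr hhmmb mddq vpi etl ksvqy
Hunk 7: at line 2 remove [mddq] add [kbr,qlok] -> 8 lines: ayhb zfqr hhmmb kbr qlok vpi etl ksvqy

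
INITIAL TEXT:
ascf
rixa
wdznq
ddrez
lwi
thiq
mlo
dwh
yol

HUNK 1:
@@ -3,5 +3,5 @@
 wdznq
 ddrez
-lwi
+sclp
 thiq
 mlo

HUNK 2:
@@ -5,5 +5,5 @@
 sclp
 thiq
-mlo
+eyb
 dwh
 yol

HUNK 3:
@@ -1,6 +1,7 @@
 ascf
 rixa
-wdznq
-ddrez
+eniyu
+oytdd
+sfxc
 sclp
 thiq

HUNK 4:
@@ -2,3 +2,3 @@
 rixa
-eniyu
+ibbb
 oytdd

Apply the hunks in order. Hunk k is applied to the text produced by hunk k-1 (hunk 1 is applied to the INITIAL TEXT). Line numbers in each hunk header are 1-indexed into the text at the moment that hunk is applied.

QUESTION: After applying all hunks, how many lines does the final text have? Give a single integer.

Hunk 1: at line 3 remove [lwi] add [sclp] -> 9 lines: ascf rixa wdznq ddrez sclp thiq mlo dwh yol
Hunk 2: at line 5 remove [mlo] add [eyb] -> 9 lines: ascf rixa wdznq ddrez sclp thiq eyb dwh yol
Hunk 3: at line 1 remove [wdznq,ddrez] add [eniyu,oytdd,sfxc] -> 10 lines: ascf rixa eniyu oytdd sfxc sclp thiq eyb dwh yol
Hunk 4: at line 2 remove [eniyu] add [ibbb] -> 10 lines: ascf rixa ibbb oytdd sfxc sclp thiq eyb dwh yol
Final line count: 10

Answer: 10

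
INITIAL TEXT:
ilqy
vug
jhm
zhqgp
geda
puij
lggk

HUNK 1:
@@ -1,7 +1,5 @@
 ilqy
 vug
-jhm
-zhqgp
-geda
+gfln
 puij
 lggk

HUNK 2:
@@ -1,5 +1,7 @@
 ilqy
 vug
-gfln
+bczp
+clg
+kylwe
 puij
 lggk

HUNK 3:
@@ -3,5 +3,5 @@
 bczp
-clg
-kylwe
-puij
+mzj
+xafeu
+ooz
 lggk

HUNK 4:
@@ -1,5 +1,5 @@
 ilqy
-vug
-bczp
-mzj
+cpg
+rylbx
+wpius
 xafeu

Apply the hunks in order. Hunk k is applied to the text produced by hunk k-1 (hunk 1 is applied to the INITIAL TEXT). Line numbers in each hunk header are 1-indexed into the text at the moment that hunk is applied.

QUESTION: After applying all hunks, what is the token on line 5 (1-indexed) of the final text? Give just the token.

Answer: xafeu

Derivation:
Hunk 1: at line 1 remove [jhm,zhqgp,geda] add [gfln] -> 5 lines: ilqy vug gfln puij lggk
Hunk 2: at line 1 remove [gfln] add [bczp,clg,kylwe] -> 7 lines: ilqy vug bczp clg kylwe puij lggk
Hunk 3: at line 3 remove [clg,kylwe,puij] add [mzj,xafeu,ooz] -> 7 lines: ilqy vug bczp mzj xafeu ooz lggk
Hunk 4: at line 1 remove [vug,bczp,mzj] add [cpg,rylbx,wpius] -> 7 lines: ilqy cpg rylbx wpius xafeu ooz lggk
Final line 5: xafeu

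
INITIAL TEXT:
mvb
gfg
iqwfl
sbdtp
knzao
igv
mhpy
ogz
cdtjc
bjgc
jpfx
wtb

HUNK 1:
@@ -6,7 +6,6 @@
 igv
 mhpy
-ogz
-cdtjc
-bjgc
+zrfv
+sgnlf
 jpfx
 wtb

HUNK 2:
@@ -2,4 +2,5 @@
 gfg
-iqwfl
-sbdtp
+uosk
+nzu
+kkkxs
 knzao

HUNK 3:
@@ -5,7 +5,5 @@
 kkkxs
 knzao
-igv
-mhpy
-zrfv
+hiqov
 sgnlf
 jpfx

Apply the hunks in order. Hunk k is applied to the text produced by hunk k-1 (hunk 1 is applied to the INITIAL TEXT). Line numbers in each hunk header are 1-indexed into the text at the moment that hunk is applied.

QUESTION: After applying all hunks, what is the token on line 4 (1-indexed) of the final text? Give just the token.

Hunk 1: at line 6 remove [ogz,cdtjc,bjgc] add [zrfv,sgnlf] -> 11 lines: mvb gfg iqwfl sbdtp knzao igv mhpy zrfv sgnlf jpfx wtb
Hunk 2: at line 2 remove [iqwfl,sbdtp] add [uosk,nzu,kkkxs] -> 12 lines: mvb gfg uosk nzu kkkxs knzao igv mhpy zrfv sgnlf jpfx wtb
Hunk 3: at line 5 remove [igv,mhpy,zrfv] add [hiqov] -> 10 lines: mvb gfg uosk nzu kkkxs knzao hiqov sgnlf jpfx wtb
Final line 4: nzu

Answer: nzu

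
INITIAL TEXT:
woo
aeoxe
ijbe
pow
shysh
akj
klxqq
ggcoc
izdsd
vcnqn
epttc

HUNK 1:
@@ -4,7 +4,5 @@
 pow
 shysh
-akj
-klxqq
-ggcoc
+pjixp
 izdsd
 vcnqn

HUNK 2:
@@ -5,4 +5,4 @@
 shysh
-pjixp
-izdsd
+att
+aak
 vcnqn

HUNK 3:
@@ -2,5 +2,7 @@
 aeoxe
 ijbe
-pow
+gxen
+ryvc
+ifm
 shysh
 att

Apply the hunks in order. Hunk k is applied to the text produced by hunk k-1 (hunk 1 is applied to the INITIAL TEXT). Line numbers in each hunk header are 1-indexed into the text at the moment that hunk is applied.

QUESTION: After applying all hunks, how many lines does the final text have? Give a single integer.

Answer: 11

Derivation:
Hunk 1: at line 4 remove [akj,klxqq,ggcoc] add [pjixp] -> 9 lines: woo aeoxe ijbe pow shysh pjixp izdsd vcnqn epttc
Hunk 2: at line 5 remove [pjixp,izdsd] add [att,aak] -> 9 lines: woo aeoxe ijbe pow shysh att aak vcnqn epttc
Hunk 3: at line 2 remove [pow] add [gxen,ryvc,ifm] -> 11 lines: woo aeoxe ijbe gxen ryvc ifm shysh att aak vcnqn epttc
Final line count: 11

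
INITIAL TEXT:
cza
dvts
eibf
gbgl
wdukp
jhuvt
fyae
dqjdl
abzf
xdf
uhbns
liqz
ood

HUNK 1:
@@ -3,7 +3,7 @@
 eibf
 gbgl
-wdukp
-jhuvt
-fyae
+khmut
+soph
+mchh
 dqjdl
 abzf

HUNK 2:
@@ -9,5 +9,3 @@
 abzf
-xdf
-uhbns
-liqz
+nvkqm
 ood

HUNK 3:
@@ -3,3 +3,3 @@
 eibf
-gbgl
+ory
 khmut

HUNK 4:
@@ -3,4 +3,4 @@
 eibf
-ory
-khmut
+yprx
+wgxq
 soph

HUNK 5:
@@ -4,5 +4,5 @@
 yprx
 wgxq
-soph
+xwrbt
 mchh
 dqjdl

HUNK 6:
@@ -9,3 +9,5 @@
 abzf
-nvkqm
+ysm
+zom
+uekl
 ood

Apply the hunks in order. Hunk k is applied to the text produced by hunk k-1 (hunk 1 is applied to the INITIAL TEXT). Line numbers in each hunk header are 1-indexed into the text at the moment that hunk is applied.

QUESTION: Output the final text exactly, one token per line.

Hunk 1: at line 3 remove [wdukp,jhuvt,fyae] add [khmut,soph,mchh] -> 13 lines: cza dvts eibf gbgl khmut soph mchh dqjdl abzf xdf uhbns liqz ood
Hunk 2: at line 9 remove [xdf,uhbns,liqz] add [nvkqm] -> 11 lines: cza dvts eibf gbgl khmut soph mchh dqjdl abzf nvkqm ood
Hunk 3: at line 3 remove [gbgl] add [ory] -> 11 lines: cza dvts eibf ory khmut soph mchh dqjdl abzf nvkqm ood
Hunk 4: at line 3 remove [ory,khmut] add [yprx,wgxq] -> 11 lines: cza dvts eibf yprx wgxq soph mchh dqjdl abzf nvkqm ood
Hunk 5: at line 4 remove [soph] add [xwrbt] -> 11 lines: cza dvts eibf yprx wgxq xwrbt mchh dqjdl abzf nvkqm ood
Hunk 6: at line 9 remove [nvkqm] add [ysm,zom,uekl] -> 13 lines: cza dvts eibf yprx wgxq xwrbt mchh dqjdl abzf ysm zom uekl ood

Answer: cza
dvts
eibf
yprx
wgxq
xwrbt
mchh
dqjdl
abzf
ysm
zom
uekl
ood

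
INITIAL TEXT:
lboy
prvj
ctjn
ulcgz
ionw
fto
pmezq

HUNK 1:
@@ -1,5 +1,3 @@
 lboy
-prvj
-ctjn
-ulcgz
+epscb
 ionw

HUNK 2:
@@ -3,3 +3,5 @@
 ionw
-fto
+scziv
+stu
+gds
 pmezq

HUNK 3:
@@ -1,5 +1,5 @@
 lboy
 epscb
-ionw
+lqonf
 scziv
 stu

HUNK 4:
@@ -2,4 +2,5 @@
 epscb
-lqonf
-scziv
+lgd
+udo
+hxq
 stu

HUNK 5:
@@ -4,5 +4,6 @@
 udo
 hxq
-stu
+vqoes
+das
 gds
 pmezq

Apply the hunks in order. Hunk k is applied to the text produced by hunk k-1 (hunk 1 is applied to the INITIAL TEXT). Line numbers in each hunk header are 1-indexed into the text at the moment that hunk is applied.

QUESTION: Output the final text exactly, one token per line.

Answer: lboy
epscb
lgd
udo
hxq
vqoes
das
gds
pmezq

Derivation:
Hunk 1: at line 1 remove [prvj,ctjn,ulcgz] add [epscb] -> 5 lines: lboy epscb ionw fto pmezq
Hunk 2: at line 3 remove [fto] add [scziv,stu,gds] -> 7 lines: lboy epscb ionw scziv stu gds pmezq
Hunk 3: at line 1 remove [ionw] add [lqonf] -> 7 lines: lboy epscb lqonf scziv stu gds pmezq
Hunk 4: at line 2 remove [lqonf,scziv] add [lgd,udo,hxq] -> 8 lines: lboy epscb lgd udo hxq stu gds pmezq
Hunk 5: at line 4 remove [stu] add [vqoes,das] -> 9 lines: lboy epscb lgd udo hxq vqoes das gds pmezq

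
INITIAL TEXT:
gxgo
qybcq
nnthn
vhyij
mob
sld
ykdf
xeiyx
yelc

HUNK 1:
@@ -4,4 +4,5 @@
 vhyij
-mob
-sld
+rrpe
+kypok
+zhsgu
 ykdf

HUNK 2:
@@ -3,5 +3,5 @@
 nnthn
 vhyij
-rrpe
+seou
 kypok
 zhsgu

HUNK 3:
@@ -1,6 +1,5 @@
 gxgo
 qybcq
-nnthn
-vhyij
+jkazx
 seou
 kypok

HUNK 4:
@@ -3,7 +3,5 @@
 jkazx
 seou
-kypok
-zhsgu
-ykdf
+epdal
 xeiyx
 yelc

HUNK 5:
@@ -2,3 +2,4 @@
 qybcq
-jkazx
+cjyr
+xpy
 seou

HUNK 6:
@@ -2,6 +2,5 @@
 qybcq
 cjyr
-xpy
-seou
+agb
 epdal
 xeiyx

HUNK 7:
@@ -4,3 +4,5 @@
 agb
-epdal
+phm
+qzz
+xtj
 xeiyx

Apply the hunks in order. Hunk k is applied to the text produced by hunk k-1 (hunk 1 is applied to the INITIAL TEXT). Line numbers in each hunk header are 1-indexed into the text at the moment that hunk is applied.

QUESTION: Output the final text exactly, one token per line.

Hunk 1: at line 4 remove [mob,sld] add [rrpe,kypok,zhsgu] -> 10 lines: gxgo qybcq nnthn vhyij rrpe kypok zhsgu ykdf xeiyx yelc
Hunk 2: at line 3 remove [rrpe] add [seou] -> 10 lines: gxgo qybcq nnthn vhyij seou kypok zhsgu ykdf xeiyx yelc
Hunk 3: at line 1 remove [nnthn,vhyij] add [jkazx] -> 9 lines: gxgo qybcq jkazx seou kypok zhsgu ykdf xeiyx yelc
Hunk 4: at line 3 remove [kypok,zhsgu,ykdf] add [epdal] -> 7 lines: gxgo qybcq jkazx seou epdal xeiyx yelc
Hunk 5: at line 2 remove [jkazx] add [cjyr,xpy] -> 8 lines: gxgo qybcq cjyr xpy seou epdal xeiyx yelc
Hunk 6: at line 2 remove [xpy,seou] add [agb] -> 7 lines: gxgo qybcq cjyr agb epdal xeiyx yelc
Hunk 7: at line 4 remove [epdal] add [phm,qzz,xtj] -> 9 lines: gxgo qybcq cjyr agb phm qzz xtj xeiyx yelc

Answer: gxgo
qybcq
cjyr
agb
phm
qzz
xtj
xeiyx
yelc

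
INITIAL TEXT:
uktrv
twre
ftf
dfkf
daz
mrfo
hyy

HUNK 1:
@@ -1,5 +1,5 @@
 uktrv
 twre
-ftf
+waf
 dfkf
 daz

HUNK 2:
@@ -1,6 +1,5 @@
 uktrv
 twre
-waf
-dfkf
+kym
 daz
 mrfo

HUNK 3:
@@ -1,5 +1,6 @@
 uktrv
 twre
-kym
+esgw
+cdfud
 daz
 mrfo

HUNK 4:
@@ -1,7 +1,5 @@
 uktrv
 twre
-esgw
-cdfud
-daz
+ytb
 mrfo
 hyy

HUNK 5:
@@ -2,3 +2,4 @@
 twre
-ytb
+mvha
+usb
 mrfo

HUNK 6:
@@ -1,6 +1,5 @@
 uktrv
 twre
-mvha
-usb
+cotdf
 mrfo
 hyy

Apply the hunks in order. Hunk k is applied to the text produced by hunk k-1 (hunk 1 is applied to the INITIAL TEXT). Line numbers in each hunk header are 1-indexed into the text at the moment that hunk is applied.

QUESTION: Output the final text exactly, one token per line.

Hunk 1: at line 1 remove [ftf] add [waf] -> 7 lines: uktrv twre waf dfkf daz mrfo hyy
Hunk 2: at line 1 remove [waf,dfkf] add [kym] -> 6 lines: uktrv twre kym daz mrfo hyy
Hunk 3: at line 1 remove [kym] add [esgw,cdfud] -> 7 lines: uktrv twre esgw cdfud daz mrfo hyy
Hunk 4: at line 1 remove [esgw,cdfud,daz] add [ytb] -> 5 lines: uktrv twre ytb mrfo hyy
Hunk 5: at line 2 remove [ytb] add [mvha,usb] -> 6 lines: uktrv twre mvha usb mrfo hyy
Hunk 6: at line 1 remove [mvha,usb] add [cotdf] -> 5 lines: uktrv twre cotdf mrfo hyy

Answer: uktrv
twre
cotdf
mrfo
hyy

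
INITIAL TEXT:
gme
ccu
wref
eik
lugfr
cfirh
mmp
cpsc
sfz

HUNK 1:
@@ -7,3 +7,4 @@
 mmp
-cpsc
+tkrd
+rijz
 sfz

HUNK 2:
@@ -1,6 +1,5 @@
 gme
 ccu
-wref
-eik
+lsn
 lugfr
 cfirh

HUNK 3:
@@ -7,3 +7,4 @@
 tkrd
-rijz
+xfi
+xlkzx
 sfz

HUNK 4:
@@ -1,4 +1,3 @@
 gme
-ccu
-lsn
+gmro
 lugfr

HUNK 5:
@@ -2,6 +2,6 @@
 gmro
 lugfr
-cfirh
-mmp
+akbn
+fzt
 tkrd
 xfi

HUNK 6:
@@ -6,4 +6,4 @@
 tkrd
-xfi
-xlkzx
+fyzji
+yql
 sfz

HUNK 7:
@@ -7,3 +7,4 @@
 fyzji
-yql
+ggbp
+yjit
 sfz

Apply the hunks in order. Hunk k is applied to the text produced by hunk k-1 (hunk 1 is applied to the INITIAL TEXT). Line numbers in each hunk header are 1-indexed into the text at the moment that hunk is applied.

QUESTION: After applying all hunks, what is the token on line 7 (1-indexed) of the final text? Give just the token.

Hunk 1: at line 7 remove [cpsc] add [tkrd,rijz] -> 10 lines: gme ccu wref eik lugfr cfirh mmp tkrd rijz sfz
Hunk 2: at line 1 remove [wref,eik] add [lsn] -> 9 lines: gme ccu lsn lugfr cfirh mmp tkrd rijz sfz
Hunk 3: at line 7 remove [rijz] add [xfi,xlkzx] -> 10 lines: gme ccu lsn lugfr cfirh mmp tkrd xfi xlkzx sfz
Hunk 4: at line 1 remove [ccu,lsn] add [gmro] -> 9 lines: gme gmro lugfr cfirh mmp tkrd xfi xlkzx sfz
Hunk 5: at line 2 remove [cfirh,mmp] add [akbn,fzt] -> 9 lines: gme gmro lugfr akbn fzt tkrd xfi xlkzx sfz
Hunk 6: at line 6 remove [xfi,xlkzx] add [fyzji,yql] -> 9 lines: gme gmro lugfr akbn fzt tkrd fyzji yql sfz
Hunk 7: at line 7 remove [yql] add [ggbp,yjit] -> 10 lines: gme gmro lugfr akbn fzt tkrd fyzji ggbp yjit sfz
Final line 7: fyzji

Answer: fyzji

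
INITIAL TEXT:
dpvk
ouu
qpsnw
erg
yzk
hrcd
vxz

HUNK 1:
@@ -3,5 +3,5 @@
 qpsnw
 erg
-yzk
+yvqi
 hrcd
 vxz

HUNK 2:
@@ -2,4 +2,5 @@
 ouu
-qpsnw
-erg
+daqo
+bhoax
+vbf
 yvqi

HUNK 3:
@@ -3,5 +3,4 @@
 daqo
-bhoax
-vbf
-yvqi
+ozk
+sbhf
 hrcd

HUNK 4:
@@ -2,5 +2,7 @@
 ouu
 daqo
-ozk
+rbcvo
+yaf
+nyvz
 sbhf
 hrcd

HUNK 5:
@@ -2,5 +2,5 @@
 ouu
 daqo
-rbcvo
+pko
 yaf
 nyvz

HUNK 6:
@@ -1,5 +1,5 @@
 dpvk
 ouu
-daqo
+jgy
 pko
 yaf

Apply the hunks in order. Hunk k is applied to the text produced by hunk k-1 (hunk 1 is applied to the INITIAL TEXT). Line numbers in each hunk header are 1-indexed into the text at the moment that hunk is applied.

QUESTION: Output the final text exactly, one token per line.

Answer: dpvk
ouu
jgy
pko
yaf
nyvz
sbhf
hrcd
vxz

Derivation:
Hunk 1: at line 3 remove [yzk] add [yvqi] -> 7 lines: dpvk ouu qpsnw erg yvqi hrcd vxz
Hunk 2: at line 2 remove [qpsnw,erg] add [daqo,bhoax,vbf] -> 8 lines: dpvk ouu daqo bhoax vbf yvqi hrcd vxz
Hunk 3: at line 3 remove [bhoax,vbf,yvqi] add [ozk,sbhf] -> 7 lines: dpvk ouu daqo ozk sbhf hrcd vxz
Hunk 4: at line 2 remove [ozk] add [rbcvo,yaf,nyvz] -> 9 lines: dpvk ouu daqo rbcvo yaf nyvz sbhf hrcd vxz
Hunk 5: at line 2 remove [rbcvo] add [pko] -> 9 lines: dpvk ouu daqo pko yaf nyvz sbhf hrcd vxz
Hunk 6: at line 1 remove [daqo] add [jgy] -> 9 lines: dpvk ouu jgy pko yaf nyvz sbhf hrcd vxz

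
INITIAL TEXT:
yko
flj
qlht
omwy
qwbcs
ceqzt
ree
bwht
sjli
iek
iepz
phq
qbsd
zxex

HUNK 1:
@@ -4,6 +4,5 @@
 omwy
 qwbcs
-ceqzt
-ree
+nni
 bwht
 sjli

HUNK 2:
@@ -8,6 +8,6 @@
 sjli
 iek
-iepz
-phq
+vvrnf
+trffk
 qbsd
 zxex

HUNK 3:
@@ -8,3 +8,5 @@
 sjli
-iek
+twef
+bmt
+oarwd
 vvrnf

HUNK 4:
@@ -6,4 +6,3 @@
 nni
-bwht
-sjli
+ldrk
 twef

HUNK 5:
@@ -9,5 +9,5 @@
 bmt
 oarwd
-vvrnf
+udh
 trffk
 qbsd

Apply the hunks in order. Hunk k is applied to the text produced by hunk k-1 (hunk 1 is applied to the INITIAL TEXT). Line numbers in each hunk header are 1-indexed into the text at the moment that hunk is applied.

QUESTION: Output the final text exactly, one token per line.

Answer: yko
flj
qlht
omwy
qwbcs
nni
ldrk
twef
bmt
oarwd
udh
trffk
qbsd
zxex

Derivation:
Hunk 1: at line 4 remove [ceqzt,ree] add [nni] -> 13 lines: yko flj qlht omwy qwbcs nni bwht sjli iek iepz phq qbsd zxex
Hunk 2: at line 8 remove [iepz,phq] add [vvrnf,trffk] -> 13 lines: yko flj qlht omwy qwbcs nni bwht sjli iek vvrnf trffk qbsd zxex
Hunk 3: at line 8 remove [iek] add [twef,bmt,oarwd] -> 15 lines: yko flj qlht omwy qwbcs nni bwht sjli twef bmt oarwd vvrnf trffk qbsd zxex
Hunk 4: at line 6 remove [bwht,sjli] add [ldrk] -> 14 lines: yko flj qlht omwy qwbcs nni ldrk twef bmt oarwd vvrnf trffk qbsd zxex
Hunk 5: at line 9 remove [vvrnf] add [udh] -> 14 lines: yko flj qlht omwy qwbcs nni ldrk twef bmt oarwd udh trffk qbsd zxex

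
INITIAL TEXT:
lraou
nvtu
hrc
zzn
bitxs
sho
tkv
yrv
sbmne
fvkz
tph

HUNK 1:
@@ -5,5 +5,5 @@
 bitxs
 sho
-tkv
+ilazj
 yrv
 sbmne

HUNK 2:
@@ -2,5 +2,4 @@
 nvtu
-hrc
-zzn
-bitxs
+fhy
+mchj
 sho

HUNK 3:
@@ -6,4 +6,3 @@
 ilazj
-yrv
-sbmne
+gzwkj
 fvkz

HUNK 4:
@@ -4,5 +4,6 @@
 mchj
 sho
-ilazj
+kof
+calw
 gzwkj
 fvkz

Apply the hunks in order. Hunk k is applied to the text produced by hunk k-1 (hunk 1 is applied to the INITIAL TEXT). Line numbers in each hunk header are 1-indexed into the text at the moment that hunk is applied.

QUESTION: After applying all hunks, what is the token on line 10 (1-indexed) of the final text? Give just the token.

Hunk 1: at line 5 remove [tkv] add [ilazj] -> 11 lines: lraou nvtu hrc zzn bitxs sho ilazj yrv sbmne fvkz tph
Hunk 2: at line 2 remove [hrc,zzn,bitxs] add [fhy,mchj] -> 10 lines: lraou nvtu fhy mchj sho ilazj yrv sbmne fvkz tph
Hunk 3: at line 6 remove [yrv,sbmne] add [gzwkj] -> 9 lines: lraou nvtu fhy mchj sho ilazj gzwkj fvkz tph
Hunk 4: at line 4 remove [ilazj] add [kof,calw] -> 10 lines: lraou nvtu fhy mchj sho kof calw gzwkj fvkz tph
Final line 10: tph

Answer: tph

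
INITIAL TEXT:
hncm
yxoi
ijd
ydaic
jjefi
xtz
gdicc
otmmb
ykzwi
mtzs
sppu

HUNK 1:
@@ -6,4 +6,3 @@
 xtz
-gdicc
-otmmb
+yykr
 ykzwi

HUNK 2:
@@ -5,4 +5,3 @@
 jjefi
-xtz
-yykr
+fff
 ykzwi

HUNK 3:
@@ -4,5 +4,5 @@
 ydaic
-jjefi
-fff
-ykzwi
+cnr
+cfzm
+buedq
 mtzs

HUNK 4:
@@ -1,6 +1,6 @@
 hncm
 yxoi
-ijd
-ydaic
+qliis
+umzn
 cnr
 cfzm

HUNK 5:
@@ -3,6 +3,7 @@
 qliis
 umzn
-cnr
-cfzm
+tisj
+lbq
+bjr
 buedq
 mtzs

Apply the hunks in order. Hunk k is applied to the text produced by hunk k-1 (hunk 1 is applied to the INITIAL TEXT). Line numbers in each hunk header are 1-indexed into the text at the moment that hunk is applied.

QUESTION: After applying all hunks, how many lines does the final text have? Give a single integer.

Hunk 1: at line 6 remove [gdicc,otmmb] add [yykr] -> 10 lines: hncm yxoi ijd ydaic jjefi xtz yykr ykzwi mtzs sppu
Hunk 2: at line 5 remove [xtz,yykr] add [fff] -> 9 lines: hncm yxoi ijd ydaic jjefi fff ykzwi mtzs sppu
Hunk 3: at line 4 remove [jjefi,fff,ykzwi] add [cnr,cfzm,buedq] -> 9 lines: hncm yxoi ijd ydaic cnr cfzm buedq mtzs sppu
Hunk 4: at line 1 remove [ijd,ydaic] add [qliis,umzn] -> 9 lines: hncm yxoi qliis umzn cnr cfzm buedq mtzs sppu
Hunk 5: at line 3 remove [cnr,cfzm] add [tisj,lbq,bjr] -> 10 lines: hncm yxoi qliis umzn tisj lbq bjr buedq mtzs sppu
Final line count: 10

Answer: 10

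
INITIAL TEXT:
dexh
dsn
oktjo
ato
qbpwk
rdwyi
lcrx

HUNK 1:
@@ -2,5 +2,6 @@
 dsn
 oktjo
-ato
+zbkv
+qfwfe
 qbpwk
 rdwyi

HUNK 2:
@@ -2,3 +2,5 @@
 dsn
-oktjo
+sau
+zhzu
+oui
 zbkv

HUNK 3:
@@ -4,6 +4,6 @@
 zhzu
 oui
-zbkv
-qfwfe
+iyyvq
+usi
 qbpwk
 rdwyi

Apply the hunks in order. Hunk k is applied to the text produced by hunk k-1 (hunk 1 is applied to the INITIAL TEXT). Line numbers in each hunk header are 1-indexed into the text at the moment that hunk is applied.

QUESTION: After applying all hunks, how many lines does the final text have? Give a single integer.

Hunk 1: at line 2 remove [ato] add [zbkv,qfwfe] -> 8 lines: dexh dsn oktjo zbkv qfwfe qbpwk rdwyi lcrx
Hunk 2: at line 2 remove [oktjo] add [sau,zhzu,oui] -> 10 lines: dexh dsn sau zhzu oui zbkv qfwfe qbpwk rdwyi lcrx
Hunk 3: at line 4 remove [zbkv,qfwfe] add [iyyvq,usi] -> 10 lines: dexh dsn sau zhzu oui iyyvq usi qbpwk rdwyi lcrx
Final line count: 10

Answer: 10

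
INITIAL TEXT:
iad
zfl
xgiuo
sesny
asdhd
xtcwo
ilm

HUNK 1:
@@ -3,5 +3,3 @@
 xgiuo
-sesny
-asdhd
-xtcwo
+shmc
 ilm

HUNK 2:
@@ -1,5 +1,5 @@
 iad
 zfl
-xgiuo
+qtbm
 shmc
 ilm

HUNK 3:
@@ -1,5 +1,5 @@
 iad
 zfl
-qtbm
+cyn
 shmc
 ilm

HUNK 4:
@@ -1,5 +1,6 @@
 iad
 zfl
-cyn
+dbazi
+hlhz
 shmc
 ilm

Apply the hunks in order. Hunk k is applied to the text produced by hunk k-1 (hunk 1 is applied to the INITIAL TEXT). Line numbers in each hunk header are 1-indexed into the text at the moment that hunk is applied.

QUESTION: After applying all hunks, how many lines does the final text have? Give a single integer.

Answer: 6

Derivation:
Hunk 1: at line 3 remove [sesny,asdhd,xtcwo] add [shmc] -> 5 lines: iad zfl xgiuo shmc ilm
Hunk 2: at line 1 remove [xgiuo] add [qtbm] -> 5 lines: iad zfl qtbm shmc ilm
Hunk 3: at line 1 remove [qtbm] add [cyn] -> 5 lines: iad zfl cyn shmc ilm
Hunk 4: at line 1 remove [cyn] add [dbazi,hlhz] -> 6 lines: iad zfl dbazi hlhz shmc ilm
Final line count: 6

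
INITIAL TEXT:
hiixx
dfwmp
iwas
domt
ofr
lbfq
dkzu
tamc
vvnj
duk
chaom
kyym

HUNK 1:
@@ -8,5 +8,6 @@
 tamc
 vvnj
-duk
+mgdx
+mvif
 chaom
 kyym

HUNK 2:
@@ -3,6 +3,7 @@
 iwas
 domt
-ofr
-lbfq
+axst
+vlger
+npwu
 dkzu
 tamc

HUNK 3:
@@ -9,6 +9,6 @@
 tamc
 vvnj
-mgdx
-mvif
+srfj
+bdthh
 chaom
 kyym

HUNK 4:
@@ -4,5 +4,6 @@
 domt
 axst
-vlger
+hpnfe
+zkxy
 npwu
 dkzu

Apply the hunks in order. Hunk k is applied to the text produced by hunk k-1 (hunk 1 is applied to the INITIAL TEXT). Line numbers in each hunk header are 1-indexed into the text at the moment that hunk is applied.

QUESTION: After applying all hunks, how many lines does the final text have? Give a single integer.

Hunk 1: at line 8 remove [duk] add [mgdx,mvif] -> 13 lines: hiixx dfwmp iwas domt ofr lbfq dkzu tamc vvnj mgdx mvif chaom kyym
Hunk 2: at line 3 remove [ofr,lbfq] add [axst,vlger,npwu] -> 14 lines: hiixx dfwmp iwas domt axst vlger npwu dkzu tamc vvnj mgdx mvif chaom kyym
Hunk 3: at line 9 remove [mgdx,mvif] add [srfj,bdthh] -> 14 lines: hiixx dfwmp iwas domt axst vlger npwu dkzu tamc vvnj srfj bdthh chaom kyym
Hunk 4: at line 4 remove [vlger] add [hpnfe,zkxy] -> 15 lines: hiixx dfwmp iwas domt axst hpnfe zkxy npwu dkzu tamc vvnj srfj bdthh chaom kyym
Final line count: 15

Answer: 15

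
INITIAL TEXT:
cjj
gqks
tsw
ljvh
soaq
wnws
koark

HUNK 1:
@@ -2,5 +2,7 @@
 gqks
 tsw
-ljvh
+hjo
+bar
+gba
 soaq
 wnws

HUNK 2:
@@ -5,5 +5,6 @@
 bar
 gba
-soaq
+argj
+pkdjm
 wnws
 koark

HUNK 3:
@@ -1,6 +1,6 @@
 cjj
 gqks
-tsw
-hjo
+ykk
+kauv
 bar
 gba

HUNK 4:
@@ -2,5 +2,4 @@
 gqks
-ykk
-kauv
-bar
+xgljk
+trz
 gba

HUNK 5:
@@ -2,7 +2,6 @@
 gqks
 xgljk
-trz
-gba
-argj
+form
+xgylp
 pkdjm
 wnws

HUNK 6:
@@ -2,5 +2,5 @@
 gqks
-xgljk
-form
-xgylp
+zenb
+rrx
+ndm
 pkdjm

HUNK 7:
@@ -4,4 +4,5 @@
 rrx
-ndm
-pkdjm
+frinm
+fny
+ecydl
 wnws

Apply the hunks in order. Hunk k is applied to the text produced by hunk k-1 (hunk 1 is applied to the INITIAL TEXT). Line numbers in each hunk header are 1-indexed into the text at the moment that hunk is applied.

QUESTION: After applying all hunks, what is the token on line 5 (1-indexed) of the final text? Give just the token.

Hunk 1: at line 2 remove [ljvh] add [hjo,bar,gba] -> 9 lines: cjj gqks tsw hjo bar gba soaq wnws koark
Hunk 2: at line 5 remove [soaq] add [argj,pkdjm] -> 10 lines: cjj gqks tsw hjo bar gba argj pkdjm wnws koark
Hunk 3: at line 1 remove [tsw,hjo] add [ykk,kauv] -> 10 lines: cjj gqks ykk kauv bar gba argj pkdjm wnws koark
Hunk 4: at line 2 remove [ykk,kauv,bar] add [xgljk,trz] -> 9 lines: cjj gqks xgljk trz gba argj pkdjm wnws koark
Hunk 5: at line 2 remove [trz,gba,argj] add [form,xgylp] -> 8 lines: cjj gqks xgljk form xgylp pkdjm wnws koark
Hunk 6: at line 2 remove [xgljk,form,xgylp] add [zenb,rrx,ndm] -> 8 lines: cjj gqks zenb rrx ndm pkdjm wnws koark
Hunk 7: at line 4 remove [ndm,pkdjm] add [frinm,fny,ecydl] -> 9 lines: cjj gqks zenb rrx frinm fny ecydl wnws koark
Final line 5: frinm

Answer: frinm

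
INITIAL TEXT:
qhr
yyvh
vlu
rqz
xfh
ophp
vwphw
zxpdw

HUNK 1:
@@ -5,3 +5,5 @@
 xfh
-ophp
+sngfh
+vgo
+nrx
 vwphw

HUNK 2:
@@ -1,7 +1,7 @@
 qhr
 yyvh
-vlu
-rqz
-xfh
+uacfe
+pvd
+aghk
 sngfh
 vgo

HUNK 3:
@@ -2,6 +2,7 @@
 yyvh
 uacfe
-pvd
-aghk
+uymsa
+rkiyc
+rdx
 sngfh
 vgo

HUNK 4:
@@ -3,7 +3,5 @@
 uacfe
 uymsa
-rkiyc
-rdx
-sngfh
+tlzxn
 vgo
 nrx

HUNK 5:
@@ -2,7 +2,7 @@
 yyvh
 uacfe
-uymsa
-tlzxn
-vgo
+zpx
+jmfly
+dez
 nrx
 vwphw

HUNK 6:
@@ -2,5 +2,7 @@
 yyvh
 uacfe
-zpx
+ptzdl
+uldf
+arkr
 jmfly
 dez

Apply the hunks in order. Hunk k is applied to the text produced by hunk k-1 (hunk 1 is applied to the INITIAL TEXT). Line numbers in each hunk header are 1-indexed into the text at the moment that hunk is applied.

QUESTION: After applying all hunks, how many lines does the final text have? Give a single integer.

Answer: 11

Derivation:
Hunk 1: at line 5 remove [ophp] add [sngfh,vgo,nrx] -> 10 lines: qhr yyvh vlu rqz xfh sngfh vgo nrx vwphw zxpdw
Hunk 2: at line 1 remove [vlu,rqz,xfh] add [uacfe,pvd,aghk] -> 10 lines: qhr yyvh uacfe pvd aghk sngfh vgo nrx vwphw zxpdw
Hunk 3: at line 2 remove [pvd,aghk] add [uymsa,rkiyc,rdx] -> 11 lines: qhr yyvh uacfe uymsa rkiyc rdx sngfh vgo nrx vwphw zxpdw
Hunk 4: at line 3 remove [rkiyc,rdx,sngfh] add [tlzxn] -> 9 lines: qhr yyvh uacfe uymsa tlzxn vgo nrx vwphw zxpdw
Hunk 5: at line 2 remove [uymsa,tlzxn,vgo] add [zpx,jmfly,dez] -> 9 lines: qhr yyvh uacfe zpx jmfly dez nrx vwphw zxpdw
Hunk 6: at line 2 remove [zpx] add [ptzdl,uldf,arkr] -> 11 lines: qhr yyvh uacfe ptzdl uldf arkr jmfly dez nrx vwphw zxpdw
Final line count: 11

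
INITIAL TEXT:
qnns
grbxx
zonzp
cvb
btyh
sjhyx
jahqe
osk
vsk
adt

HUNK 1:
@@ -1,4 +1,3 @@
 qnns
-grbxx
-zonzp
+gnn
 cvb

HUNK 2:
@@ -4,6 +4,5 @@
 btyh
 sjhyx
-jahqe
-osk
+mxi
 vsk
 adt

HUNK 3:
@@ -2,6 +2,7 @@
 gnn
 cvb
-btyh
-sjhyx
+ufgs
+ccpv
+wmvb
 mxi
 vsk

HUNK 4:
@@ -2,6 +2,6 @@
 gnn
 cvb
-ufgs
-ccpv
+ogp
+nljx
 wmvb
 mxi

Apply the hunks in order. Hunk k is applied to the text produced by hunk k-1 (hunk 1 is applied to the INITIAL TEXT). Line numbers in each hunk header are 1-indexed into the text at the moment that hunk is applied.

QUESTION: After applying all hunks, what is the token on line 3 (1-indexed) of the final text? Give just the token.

Answer: cvb

Derivation:
Hunk 1: at line 1 remove [grbxx,zonzp] add [gnn] -> 9 lines: qnns gnn cvb btyh sjhyx jahqe osk vsk adt
Hunk 2: at line 4 remove [jahqe,osk] add [mxi] -> 8 lines: qnns gnn cvb btyh sjhyx mxi vsk adt
Hunk 3: at line 2 remove [btyh,sjhyx] add [ufgs,ccpv,wmvb] -> 9 lines: qnns gnn cvb ufgs ccpv wmvb mxi vsk adt
Hunk 4: at line 2 remove [ufgs,ccpv] add [ogp,nljx] -> 9 lines: qnns gnn cvb ogp nljx wmvb mxi vsk adt
Final line 3: cvb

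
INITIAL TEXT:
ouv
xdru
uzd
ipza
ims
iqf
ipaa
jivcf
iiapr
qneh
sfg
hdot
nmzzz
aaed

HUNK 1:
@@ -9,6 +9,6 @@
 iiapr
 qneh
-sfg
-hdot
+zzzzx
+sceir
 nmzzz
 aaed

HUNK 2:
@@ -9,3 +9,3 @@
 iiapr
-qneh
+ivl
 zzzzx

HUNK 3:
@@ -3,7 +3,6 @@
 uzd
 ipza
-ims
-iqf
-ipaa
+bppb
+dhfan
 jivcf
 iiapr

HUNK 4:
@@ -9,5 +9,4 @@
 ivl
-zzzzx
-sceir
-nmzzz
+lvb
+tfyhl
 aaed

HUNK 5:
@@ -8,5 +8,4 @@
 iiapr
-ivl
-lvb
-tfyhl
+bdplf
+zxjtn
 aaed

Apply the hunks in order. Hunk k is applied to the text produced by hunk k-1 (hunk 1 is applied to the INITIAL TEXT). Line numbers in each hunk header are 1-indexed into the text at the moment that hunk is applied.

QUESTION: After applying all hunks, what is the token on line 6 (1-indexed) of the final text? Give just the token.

Hunk 1: at line 9 remove [sfg,hdot] add [zzzzx,sceir] -> 14 lines: ouv xdru uzd ipza ims iqf ipaa jivcf iiapr qneh zzzzx sceir nmzzz aaed
Hunk 2: at line 9 remove [qneh] add [ivl] -> 14 lines: ouv xdru uzd ipza ims iqf ipaa jivcf iiapr ivl zzzzx sceir nmzzz aaed
Hunk 3: at line 3 remove [ims,iqf,ipaa] add [bppb,dhfan] -> 13 lines: ouv xdru uzd ipza bppb dhfan jivcf iiapr ivl zzzzx sceir nmzzz aaed
Hunk 4: at line 9 remove [zzzzx,sceir,nmzzz] add [lvb,tfyhl] -> 12 lines: ouv xdru uzd ipza bppb dhfan jivcf iiapr ivl lvb tfyhl aaed
Hunk 5: at line 8 remove [ivl,lvb,tfyhl] add [bdplf,zxjtn] -> 11 lines: ouv xdru uzd ipza bppb dhfan jivcf iiapr bdplf zxjtn aaed
Final line 6: dhfan

Answer: dhfan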